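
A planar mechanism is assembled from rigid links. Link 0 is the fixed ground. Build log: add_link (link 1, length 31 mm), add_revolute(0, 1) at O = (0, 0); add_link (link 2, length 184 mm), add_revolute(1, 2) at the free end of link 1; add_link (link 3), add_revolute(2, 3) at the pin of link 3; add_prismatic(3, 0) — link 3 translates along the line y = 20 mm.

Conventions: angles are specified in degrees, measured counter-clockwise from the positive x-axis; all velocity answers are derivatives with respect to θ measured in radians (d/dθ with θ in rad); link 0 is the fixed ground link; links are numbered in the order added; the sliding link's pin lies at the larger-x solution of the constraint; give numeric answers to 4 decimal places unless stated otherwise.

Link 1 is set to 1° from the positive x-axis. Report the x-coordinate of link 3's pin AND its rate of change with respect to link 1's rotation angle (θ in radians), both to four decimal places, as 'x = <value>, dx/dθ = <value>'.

geometry: r = 31 mm, L = 184 mm, e = 20 mm
crank pin P = (r cos θ, r sin θ) = (30.995279, 0.541025)
h = r sin θ − e = 0.541025 − 20 = -19.458975
x = r cos θ + √(L² − h²) = 30.995279 + 182.968162 = 213.963440
dx/dθ = −r sin θ − h·r cos θ/√(L² − h²) (θ in radians; h = -19.458975) = 2.755376

x = 213.9634, dx/dθ = 2.7554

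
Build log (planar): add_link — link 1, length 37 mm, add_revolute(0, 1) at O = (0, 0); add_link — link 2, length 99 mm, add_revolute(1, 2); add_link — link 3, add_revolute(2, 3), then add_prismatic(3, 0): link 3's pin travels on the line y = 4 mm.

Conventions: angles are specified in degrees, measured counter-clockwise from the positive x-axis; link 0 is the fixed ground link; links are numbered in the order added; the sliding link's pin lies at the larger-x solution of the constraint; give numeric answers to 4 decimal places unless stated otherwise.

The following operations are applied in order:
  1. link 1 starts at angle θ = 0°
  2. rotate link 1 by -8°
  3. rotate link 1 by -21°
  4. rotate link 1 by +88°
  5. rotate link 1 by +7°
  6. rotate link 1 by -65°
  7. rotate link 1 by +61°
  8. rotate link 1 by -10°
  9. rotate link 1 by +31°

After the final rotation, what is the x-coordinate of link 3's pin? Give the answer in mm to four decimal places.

geometry: r = 37 mm, L = 99 mm, e = 4 mm; θ starts at 0°
rotate link 1 by -8°: θ ← 0° -8° = -8°
rotate link 1 by -21°: θ ← -8° -21° = -29°
rotate link 1 by +88°: θ ← -29° +88° = 59°
rotate link 1 by +7°: θ ← 59° +7° = 66°
rotate link 1 by -65°: θ ← 66° -65° = 1°
rotate link 1 by +61°: θ ← 1° +61° = 62°
rotate link 1 by -10°: θ ← 62° -10° = 52°
rotate link 1 by +31°: θ ← 52° +31° = 83°
crank pin P = (r cos θ, r sin θ) = (4.509166, 36.724208)
h = r sin θ − e = 36.724208 − 4 = 32.724208
x = r cos θ + √(L² − h²) = 4.509166 + 93.435145 = 97.944310

97.9443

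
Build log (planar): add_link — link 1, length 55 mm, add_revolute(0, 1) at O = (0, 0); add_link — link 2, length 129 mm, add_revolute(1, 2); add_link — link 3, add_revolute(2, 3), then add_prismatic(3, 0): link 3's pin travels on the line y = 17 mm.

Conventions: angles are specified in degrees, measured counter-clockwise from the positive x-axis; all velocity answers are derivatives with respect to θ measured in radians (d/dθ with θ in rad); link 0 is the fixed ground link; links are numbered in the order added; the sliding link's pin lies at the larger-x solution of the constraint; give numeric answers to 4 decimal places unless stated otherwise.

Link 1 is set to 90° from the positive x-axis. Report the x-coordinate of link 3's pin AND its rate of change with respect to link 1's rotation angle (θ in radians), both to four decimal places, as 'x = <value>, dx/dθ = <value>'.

geometry: r = 55 mm, L = 129 mm, e = 17 mm
crank pin P = (r cos θ, r sin θ) = (0.000000, 55.000000)
h = r sin θ − e = 55.000000 − 17 = 38.000000
x = r cos θ + √(L² − h²) = 0.000000 + 123.276113 = 123.276113
dx/dθ = −r sin θ − h·r cos θ/√(L² − h²) (θ in radians; h = 38.000000) = -55.000000

x = 123.2761, dx/dθ = -55.0000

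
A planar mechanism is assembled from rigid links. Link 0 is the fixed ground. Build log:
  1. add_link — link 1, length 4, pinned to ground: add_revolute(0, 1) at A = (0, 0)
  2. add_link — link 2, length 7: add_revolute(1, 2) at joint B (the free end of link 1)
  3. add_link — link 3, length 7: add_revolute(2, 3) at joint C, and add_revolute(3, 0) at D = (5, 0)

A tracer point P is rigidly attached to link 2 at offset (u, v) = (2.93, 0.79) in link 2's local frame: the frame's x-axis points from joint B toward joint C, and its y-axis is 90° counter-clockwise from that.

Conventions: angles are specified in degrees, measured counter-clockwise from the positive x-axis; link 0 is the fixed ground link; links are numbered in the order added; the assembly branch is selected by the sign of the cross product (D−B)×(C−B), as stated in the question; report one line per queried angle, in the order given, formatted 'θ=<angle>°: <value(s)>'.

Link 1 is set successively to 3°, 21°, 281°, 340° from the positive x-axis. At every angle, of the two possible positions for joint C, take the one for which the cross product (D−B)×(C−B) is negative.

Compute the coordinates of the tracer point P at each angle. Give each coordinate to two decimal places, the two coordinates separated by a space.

A=(0,0), D=(5.00,0)
θ=3°: B = A + 4.00·(cos3°, sin3°) = (3.9945, 0.2093)
θ=3°: |BD| = 1.0270
θ=3°: circle(B,7.00) ∩ circle(D,7.00): a=0.5135, h=6.9811
θ=3°:   candidates: C₊=(5.9202,6.9392) cross=7.170; C₋=(3.0743,-6.7299) cross=-7.170
θ=3°:   branch - wants cross < 0 → take C=(3.0743,-6.7299) (cross=-7.170)
θ=3°: ex = (C−B)/|BC| = (-0.1315,-0.9913); ey = (0.9913,-0.1315)
θ=3°: P = B + 2.93·ex + 0.79·ey = (4.3925,-2.7991)
θ=21°: B = A + 4.00·(cos21°, sin21°) = (3.7343, 1.4335)
θ=21°: |BD| = 1.9123
θ=21°: circle(B,7.00) ∩ circle(D,7.00): a=0.9561, h=6.9344
θ=21°:   candidates: C₊=(9.5653,5.3064) cross=13.260; C₋=(-0.8310,-3.8729) cross=-13.260
θ=21°:   branch - wants cross < 0 → take C=(-0.8310,-3.8729) (cross=-13.260)
θ=21°: ex = (C−B)/|BC| = (-0.6522,-0.7581); ey = (0.7581,-0.6522)
θ=21°: P = B + 2.93·ex + 0.79·ey = (2.4223,-1.3029)
θ=281°: B = A + 4.00·(cos281°, sin281°) = (0.7632, -3.9265)
θ=281°: |BD| = 5.7765
θ=281°: circle(B,7.00) ∩ circle(D,7.00): a=2.8882, h=6.3764
θ=281°:   candidates: C₊=(-1.4527,2.7135) cross=36.833; C₋=(7.2159,-6.6400) cross=-36.833
θ=281°:   branch - wants cross < 0 → take C=(7.2159,-6.6400) (cross=-36.833)
θ=281°: ex = (C−B)/|BC| = (0.9218,-0.3876); ey = (0.3876,0.9218)
θ=281°: P = B + 2.93·ex + 0.79·ey = (3.7704,-4.3341)
θ=340°: B = A + 4.00·(cos340°, sin340°) = (3.7588, -1.3681)
θ=340°: |BD| = 1.8472
θ=340°: circle(B,7.00) ∩ circle(D,7.00): a=0.9236, h=6.9388
θ=340°:   candidates: C₊=(-0.7595,3.9784) cross=12.818; C₋=(9.5183,-5.3465) cross=-12.818
θ=340°:   branch - wants cross < 0 → take C=(9.5183,-5.3465) (cross=-12.818)
θ=340°: ex = (C−B)/|BC| = (0.8228,-0.5683); ey = (0.5683,0.8228)
θ=340°: P = B + 2.93·ex + 0.79·ey = (6.6185,-2.3833)

θ=3°: 4.39 -2.80
θ=21°: 2.42 -1.30
θ=281°: 3.77 -4.33
θ=340°: 6.62 -2.38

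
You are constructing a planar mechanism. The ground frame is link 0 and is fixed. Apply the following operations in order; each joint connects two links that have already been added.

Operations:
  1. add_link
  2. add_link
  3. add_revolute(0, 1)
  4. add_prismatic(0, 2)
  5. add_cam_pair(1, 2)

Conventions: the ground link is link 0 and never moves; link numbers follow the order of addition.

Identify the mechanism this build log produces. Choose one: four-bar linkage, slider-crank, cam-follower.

links: 3 (incl. ground); joints: 1 revolute, 1 prismatic, 1 higher (cam) pair, forming one closed loop
3 links, revolute + prismatic + higher pair in one loop → cam-follower

cam-follower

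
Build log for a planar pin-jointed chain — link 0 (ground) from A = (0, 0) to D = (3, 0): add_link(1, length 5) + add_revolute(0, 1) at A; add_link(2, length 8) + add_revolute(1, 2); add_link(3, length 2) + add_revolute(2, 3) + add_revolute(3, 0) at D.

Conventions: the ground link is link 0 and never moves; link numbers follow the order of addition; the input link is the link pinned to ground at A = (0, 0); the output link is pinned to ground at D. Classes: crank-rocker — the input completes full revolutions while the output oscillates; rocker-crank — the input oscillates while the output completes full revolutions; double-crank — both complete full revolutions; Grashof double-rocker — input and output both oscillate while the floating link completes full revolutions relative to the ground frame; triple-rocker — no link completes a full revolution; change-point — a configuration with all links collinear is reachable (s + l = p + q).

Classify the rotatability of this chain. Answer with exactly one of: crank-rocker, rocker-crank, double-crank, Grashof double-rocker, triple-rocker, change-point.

lengths: ground=3, input=5, coupler=8, output=2
sorted: s=2 (shortest), l=8 (longest), p+q=8
s + l = 10 vs p + q = 8
s + l > p + q → non-Grashof → no link fully rotates → triple-rocker

triple-rocker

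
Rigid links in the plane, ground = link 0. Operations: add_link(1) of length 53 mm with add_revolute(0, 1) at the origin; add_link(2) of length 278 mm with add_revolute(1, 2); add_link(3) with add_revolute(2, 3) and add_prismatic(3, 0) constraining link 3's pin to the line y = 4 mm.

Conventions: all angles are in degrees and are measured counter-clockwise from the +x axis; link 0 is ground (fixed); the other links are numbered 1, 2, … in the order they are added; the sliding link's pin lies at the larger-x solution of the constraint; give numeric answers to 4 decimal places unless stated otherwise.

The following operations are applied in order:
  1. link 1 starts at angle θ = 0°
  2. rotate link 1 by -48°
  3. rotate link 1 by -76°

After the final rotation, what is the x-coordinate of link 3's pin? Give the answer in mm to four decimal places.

geometry: r = 53 mm, L = 278 mm, e = 4 mm; θ starts at 0°
rotate link 1 by -48°: θ ← 0° -48° = -48°
rotate link 1 by -76°: θ ← -48° -76° = -124°
crank pin P = (r cos θ, r sin θ) = (-29.637224, -43.938991)
h = r sin θ − e = -43.938991 − 4 = -47.938991
x = r cos θ + √(L² − h²) = -29.637224 + 273.835449 = 244.198225

244.1982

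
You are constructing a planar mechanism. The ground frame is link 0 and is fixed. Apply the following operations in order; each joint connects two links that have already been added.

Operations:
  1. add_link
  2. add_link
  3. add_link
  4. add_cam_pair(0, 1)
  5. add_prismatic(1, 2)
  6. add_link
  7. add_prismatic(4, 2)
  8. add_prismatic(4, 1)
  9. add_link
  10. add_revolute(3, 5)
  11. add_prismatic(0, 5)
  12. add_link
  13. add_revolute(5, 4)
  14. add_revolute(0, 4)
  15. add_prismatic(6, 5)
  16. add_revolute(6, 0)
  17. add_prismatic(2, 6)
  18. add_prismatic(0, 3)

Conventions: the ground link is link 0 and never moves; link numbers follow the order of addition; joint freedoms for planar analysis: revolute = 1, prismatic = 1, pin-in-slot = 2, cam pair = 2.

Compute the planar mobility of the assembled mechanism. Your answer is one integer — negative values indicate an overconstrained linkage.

L=1 J1=0 J2=0
add link → L=2 J1=0 J2=0
add link → L=3 J1=0 J2=0
add link → L=4 J1=0 J2=0
C@0,1 dof=2 J2 → L=4 J1=0 J2=1
P@1,2 dof=1 J1 → L=4 J1=1 J2=1
add link → L=5 J1=1 J2=1
P@4,2 dof=1 J1 → L=5 J1=2 J2=1
P@4,1 dof=1 J1 → L=5 J1=3 J2=1
add link → L=6 J1=3 J2=1
R@3,5 dof=1 J1 → L=6 J1=4 J2=1
P@0,5 dof=1 J1 → L=6 J1=5 J2=1
add link → L=7 J1=5 J2=1
R@5,4 dof=1 J1 → L=7 J1=6 J2=1
R@0,4 dof=1 J1 → L=7 J1=7 J2=1
P@6,5 dof=1 J1 → L=7 J1=8 J2=1
R@6,0 dof=1 J1 → L=7 J1=9 J2=1
P@2,6 dof=1 J1 → L=7 J1=10 J2=1
P@0,3 dof=1 J1 → L=7 J1=11 J2=1
M=3(L−1)−2J1−J2=3·6−2·11−1=-5

M = -5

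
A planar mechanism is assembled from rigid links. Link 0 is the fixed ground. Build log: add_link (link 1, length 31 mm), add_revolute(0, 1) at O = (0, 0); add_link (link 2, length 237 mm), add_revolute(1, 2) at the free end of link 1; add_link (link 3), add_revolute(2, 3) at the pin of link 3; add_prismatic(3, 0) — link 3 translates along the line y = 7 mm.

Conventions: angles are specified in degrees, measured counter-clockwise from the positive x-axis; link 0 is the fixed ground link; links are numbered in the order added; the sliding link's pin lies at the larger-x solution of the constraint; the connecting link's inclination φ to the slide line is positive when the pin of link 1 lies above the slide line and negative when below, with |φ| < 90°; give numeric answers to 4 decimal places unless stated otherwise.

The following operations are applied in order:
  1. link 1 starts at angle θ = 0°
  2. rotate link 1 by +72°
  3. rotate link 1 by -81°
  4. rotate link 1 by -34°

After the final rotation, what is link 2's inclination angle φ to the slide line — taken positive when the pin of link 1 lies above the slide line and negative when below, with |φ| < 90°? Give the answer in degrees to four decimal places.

geometry: r = 31 mm, L = 237 mm, e = 7 mm; θ starts at 0°
rotate link 1 by +72°: θ ← 0° +72° = 72°
rotate link 1 by -81°: θ ← 72° -81° = -9°
rotate link 1 by -34°: θ ← -9° -34° = -43°
h = r sin θ − e = -21.141949 − 7 = -28.141949
sin φ = h / L = -28.141949 / 237 = -0.11874240
φ = arcsin(-0.11874240) = -6.819529°

-6.8195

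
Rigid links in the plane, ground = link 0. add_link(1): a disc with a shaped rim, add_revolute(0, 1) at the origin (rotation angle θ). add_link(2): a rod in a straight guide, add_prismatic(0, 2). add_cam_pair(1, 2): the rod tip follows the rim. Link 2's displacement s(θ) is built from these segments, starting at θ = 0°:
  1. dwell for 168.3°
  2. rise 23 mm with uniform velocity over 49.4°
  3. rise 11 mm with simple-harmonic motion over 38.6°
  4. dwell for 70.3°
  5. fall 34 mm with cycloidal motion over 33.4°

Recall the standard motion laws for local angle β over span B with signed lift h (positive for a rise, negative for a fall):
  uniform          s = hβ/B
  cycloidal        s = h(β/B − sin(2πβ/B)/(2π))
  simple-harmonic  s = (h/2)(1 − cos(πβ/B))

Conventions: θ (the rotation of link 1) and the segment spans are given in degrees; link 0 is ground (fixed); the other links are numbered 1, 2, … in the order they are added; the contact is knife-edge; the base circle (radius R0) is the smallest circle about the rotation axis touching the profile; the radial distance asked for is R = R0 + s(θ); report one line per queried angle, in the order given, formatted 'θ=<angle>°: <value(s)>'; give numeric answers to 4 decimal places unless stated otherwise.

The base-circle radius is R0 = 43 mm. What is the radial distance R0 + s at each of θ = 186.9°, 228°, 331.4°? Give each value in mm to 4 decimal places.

segment 1 (0° to 168.3°, dwell): s unchanged at 0.0000
θ = 186.9° falls in segment 2 (168.3° to 217.7°, uniform, h = 23): β = 186.9 − 168.3 = 18.6°, B = 49.4°; Δs = 23·18.6/49.4 = 8.6599; s = 0.0000 + 8.6599 = 8.6599
segment 2 (168.3° to 217.7°, uniform, h = 23) is passed completely: s = 0.0000 + (23) = 23.0000
θ = 228° falls in segment 3 (217.7° to 256.3°, simple-harmonic, h = 11): β = 228 − 217.7 = 10.3°, B = 38.6°; Δs = 11/2·(1 − cos(π·0.2668)) = 1.8220; s = 23.0000 + 1.8220 = 24.8220
segment 3 (217.7° to 256.3°, simple-harmonic, h = 11) is passed completely: s = 23.0000 + (11) = 34.0000
segment 4 (256.3° to 326.6°, dwell): s unchanged at 34.0000
θ = 331.4° falls in segment 5 (326.6° to 360°, cycloidal, h = -34): β = 331.4 − 326.6 = 4.8°, B = 33.4°; Δs = -34·(0.1437 − sin(2π·0.1437)/(2π)) = -0.6375; s = 34.0000 − 0.6375 = 33.3625
θ=186.9°: R = R0 + s = 43 + 8.6599 = 51.6599
θ=228°: R = R0 + s = 43 + 24.8220 = 67.8220
θ=331.4°: R = R0 + s = 43 + 33.3625 = 76.3625

θ=186.9°: 51.6599
θ=228°: 67.8220
θ=331.4°: 76.3625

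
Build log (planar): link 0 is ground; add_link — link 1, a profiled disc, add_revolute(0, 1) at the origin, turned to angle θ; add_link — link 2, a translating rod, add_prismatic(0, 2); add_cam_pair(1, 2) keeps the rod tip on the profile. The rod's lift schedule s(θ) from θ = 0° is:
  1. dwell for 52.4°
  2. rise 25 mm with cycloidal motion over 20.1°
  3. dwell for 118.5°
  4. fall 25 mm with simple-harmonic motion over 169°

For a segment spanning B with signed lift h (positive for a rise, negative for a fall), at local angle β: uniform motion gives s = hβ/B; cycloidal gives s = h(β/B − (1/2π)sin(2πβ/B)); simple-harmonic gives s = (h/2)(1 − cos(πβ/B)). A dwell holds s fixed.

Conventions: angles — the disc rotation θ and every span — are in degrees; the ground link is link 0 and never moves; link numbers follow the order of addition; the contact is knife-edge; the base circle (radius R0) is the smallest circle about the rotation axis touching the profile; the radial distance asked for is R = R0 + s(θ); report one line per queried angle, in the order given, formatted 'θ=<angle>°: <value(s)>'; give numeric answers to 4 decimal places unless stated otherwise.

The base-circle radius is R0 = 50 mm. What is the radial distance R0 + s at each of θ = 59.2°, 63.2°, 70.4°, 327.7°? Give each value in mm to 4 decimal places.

seg 1 [0°–52.4°] dwell: s stays 0.0000
seg 2 [52.4°–72.5°] cycloidal, h=25: θ=59.2° here. β=6.8, B=20.1. 25·(0.3383 − sin(2π·0.3383)/(2π)) = 5.0758 → s = 5.0758
seg 2 [52.4°–72.5°] cycloidal, h=25: θ=63.2° here. β=10.8, B=20.1. 25·(0.5373 − sin(2π·0.5373)/(2π)) = 14.3571 → s = 14.3571
seg 2 [52.4°–72.5°] cycloidal, h=25: θ=70.4° here. β=18, B=20.1. 25·(0.8955 − sin(2π·0.8955)/(2π)) = 24.8164 → s = 24.8164
seg 2 [52.4°–72.5°] cycloidal, h=25: full span → s += 25 → s = 25.0000
seg 3 [72.5°–191°] dwell: s stays 25.0000
seg 4 [191°–360°] simple-harmonic, h=-25: θ=327.7° here. β=136.7, B=169. -25/2·(1 − cos(π·0.8089)) = -22.8136 → s = 2.1864
θ=59.2°: R = R0 + s = 50 + 5.0758 = 55.0758
θ=63.2°: R = R0 + s = 50 + 14.3571 = 64.3571
θ=70.4°: R = R0 + s = 50 + 24.8164 = 74.8164
θ=327.7°: R = R0 + s = 50 + 2.1864 = 52.1864

θ=59.2°: 55.0758
θ=63.2°: 64.3571
θ=70.4°: 74.8164
θ=327.7°: 52.1864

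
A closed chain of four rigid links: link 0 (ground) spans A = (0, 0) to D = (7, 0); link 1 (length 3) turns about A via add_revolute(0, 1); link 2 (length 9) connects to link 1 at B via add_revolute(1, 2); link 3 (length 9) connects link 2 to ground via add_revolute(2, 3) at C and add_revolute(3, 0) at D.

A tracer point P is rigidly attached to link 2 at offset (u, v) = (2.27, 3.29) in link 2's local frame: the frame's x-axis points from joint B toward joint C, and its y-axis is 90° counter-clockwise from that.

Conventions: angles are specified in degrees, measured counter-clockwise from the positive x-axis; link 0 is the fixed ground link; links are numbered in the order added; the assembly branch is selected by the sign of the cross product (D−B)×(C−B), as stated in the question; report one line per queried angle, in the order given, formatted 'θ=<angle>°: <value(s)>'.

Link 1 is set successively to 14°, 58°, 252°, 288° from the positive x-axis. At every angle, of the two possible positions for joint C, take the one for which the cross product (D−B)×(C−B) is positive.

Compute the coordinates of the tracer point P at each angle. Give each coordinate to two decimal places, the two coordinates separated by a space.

A=(0,0), D=(7.00,0)
θ=14°: B = A + 3.00·(cos14°, sin14°) = (2.9109, 0.7258)
θ=14°: |BD| = 4.1530
θ=14°: circle(B,9.00) ∩ circle(D,9.00): a=2.0765, h=8.7572
θ=14°:   candidates: C₊=(6.4858,8.9853) cross=36.369; C₋=(3.4251,-8.2595) cross=-36.369
θ=14°:   branch + wants cross > 0 → take C=(6.4858,8.9853) (cross=36.369)
θ=14°: ex = (C−B)/|BC| = (0.3972,0.9177); ey = (-0.9177,0.3972)
θ=14°: P = B + 2.27·ex + 3.29·ey = (0.7932,4.1158)
θ=58°: B = A + 3.00·(cos58°, sin58°) = (1.5898, 2.5441)
θ=58°: |BD| = 5.9786
θ=58°: circle(B,9.00) ∩ circle(D,9.00): a=2.9893, h=8.4891
θ=58°:   candidates: C₊=(7.9073,8.9541) cross=50.753; C₋=(0.6824,-6.4100) cross=-50.753
θ=58°:   branch + wants cross > 0 → take C=(7.9073,8.9541) (cross=50.753)
θ=58°: ex = (C−B)/|BC| = (0.7020,0.7122); ey = (-0.7122,0.7020)
θ=58°: P = B + 2.27·ex + 3.29·ey = (0.8400,6.4703)
θ=252°: B = A + 3.00·(cos252°, sin252°) = (-0.9271, -2.8532)
θ=252°: |BD| = 8.4249
θ=252°: circle(B,9.00) ∩ circle(D,9.00): a=4.2124, h=7.9533
θ=252°:   candidates: C₊=(0.3430,6.0568) cross=67.006; C₋=(5.7299,-8.9099) cross=-67.006
θ=252°:   branch + wants cross > 0 → take C=(0.3430,6.0568) (cross=67.006)
θ=252°: ex = (C−B)/|BC| = (0.1411,0.9900); ey = (-0.9900,0.1411)
θ=252°: P = B + 2.27·ex + 3.29·ey = (-3.8638,-0.1416)
θ=288°: B = A + 3.00·(cos288°, sin288°) = (0.9271, -2.8532)
θ=288°: |BD| = 6.7098
θ=288°: circle(B,9.00) ∩ circle(D,9.00): a=3.3549, h=8.3513
θ=288°:   candidates: C₊=(0.4123,6.1321) cross=56.036; C₋=(7.5147,-8.9853) cross=-56.036
θ=288°:   branch + wants cross > 0 → take C=(0.4123,6.1321) (cross=56.036)
θ=288°: ex = (C−B)/|BC| = (-0.0572,0.9984); ey = (-0.9984,-0.0572)
θ=288°: P = B + 2.27·ex + 3.29·ey = (-2.4874,-0.7750)

θ=14°: 0.79 4.12
θ=58°: 0.84 6.47
θ=252°: -3.86 -0.14
θ=288°: -2.49 -0.78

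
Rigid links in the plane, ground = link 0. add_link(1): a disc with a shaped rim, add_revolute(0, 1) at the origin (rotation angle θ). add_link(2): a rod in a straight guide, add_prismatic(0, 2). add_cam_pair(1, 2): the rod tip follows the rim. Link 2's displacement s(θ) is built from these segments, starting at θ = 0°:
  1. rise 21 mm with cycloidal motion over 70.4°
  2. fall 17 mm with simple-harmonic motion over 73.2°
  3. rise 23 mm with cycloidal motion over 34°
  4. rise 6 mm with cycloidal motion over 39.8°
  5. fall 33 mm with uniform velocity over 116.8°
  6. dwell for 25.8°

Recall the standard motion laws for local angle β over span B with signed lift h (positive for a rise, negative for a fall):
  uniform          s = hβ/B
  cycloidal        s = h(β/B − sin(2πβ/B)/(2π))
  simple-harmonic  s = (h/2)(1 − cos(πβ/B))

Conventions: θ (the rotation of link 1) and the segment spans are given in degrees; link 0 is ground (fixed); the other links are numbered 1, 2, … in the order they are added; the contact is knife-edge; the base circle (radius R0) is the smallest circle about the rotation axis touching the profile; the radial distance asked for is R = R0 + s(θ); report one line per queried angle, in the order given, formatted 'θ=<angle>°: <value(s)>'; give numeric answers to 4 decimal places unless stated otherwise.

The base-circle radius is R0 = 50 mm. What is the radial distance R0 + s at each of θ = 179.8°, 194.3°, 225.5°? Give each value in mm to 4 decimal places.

segment 1 (0° to 70.4°, cycloidal, h = 21) is passed completely: s = 0.0000 + (21) = 21.0000
segment 2 (70.4° to 143.6°, simple-harmonic, h = -17) is passed completely: s = 21.0000 + (-17) = 4.0000
segment 3 (143.6° to 177.6°, cycloidal, h = 23) is passed completely: s = 4.0000 + (23) = 27.0000
θ = 179.8° falls in segment 4 (177.6° to 217.4°, cycloidal, h = 6): β = 179.8 − 177.6 = 2.2°, B = 39.8°; Δs = 6·(0.0553 − sin(2π·0.0553)/(2π)) = 0.0066; s = 27.0000 + 0.0066 = 27.0066
θ = 194.3° falls in segment 4 (177.6° to 217.4°, cycloidal, h = 6): β = 194.3 − 177.6 = 16.7°, B = 39.8°; Δs = 6·(0.4196 − sin(2π·0.4196)/(2π)) = 2.0554; s = 27.0000 + 2.0554 = 29.0554
segment 4 (177.6° to 217.4°, cycloidal, h = 6) is passed completely: s = 27.0000 + (6) = 33.0000
θ = 225.5° falls in segment 5 (217.4° to 334.2°, uniform, h = -33): β = 225.5 − 217.4 = 8.1°, B = 116.8°; Δs = -33·8.1/116.8 = -2.2885; s = 33.0000 − 2.2885 = 30.7115
θ=179.8°: R = R0 + s = 50 + 27.0066 = 77.0066
θ=194.3°: R = R0 + s = 50 + 29.0554 = 79.0554
θ=225.5°: R = R0 + s = 50 + 30.7115 = 80.7115

θ=179.8°: 77.0066
θ=194.3°: 79.0554
θ=225.5°: 80.7115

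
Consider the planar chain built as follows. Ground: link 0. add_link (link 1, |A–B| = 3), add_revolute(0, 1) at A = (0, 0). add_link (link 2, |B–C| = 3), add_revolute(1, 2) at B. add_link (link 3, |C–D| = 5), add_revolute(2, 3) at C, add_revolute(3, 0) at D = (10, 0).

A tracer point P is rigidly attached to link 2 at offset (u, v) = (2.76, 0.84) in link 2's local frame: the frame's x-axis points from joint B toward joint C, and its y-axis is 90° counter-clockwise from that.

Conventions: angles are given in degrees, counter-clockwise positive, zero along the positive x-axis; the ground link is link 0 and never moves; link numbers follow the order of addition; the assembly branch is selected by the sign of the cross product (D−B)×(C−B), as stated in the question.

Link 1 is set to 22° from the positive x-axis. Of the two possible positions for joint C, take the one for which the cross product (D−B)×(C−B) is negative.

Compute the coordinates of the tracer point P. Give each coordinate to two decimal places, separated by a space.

A=(0,0), D=(10.00,0)
B = A + 3.00·(cos22°, sin22°) = (2.7816, 1.1238)
|BD| = 7.3054
circle(B,3.00) ∩ circle(D,5.00): a=2.5576, h=1.5680
  candidates: C₊=(5.5499,2.2797) cross=11.455; C₋=(5.0675,-0.8189) cross=-11.455
  branch - wants cross < 0 → take C=(5.0675,-0.8189) (cross=-11.455)
ex = (C−B)/|BC| = (0.7620,-0.6476); ey = (0.6476,0.7620)
P = B + 2.76·ex + 0.84·ey = (5.4286,-0.0235)

5.43 -0.02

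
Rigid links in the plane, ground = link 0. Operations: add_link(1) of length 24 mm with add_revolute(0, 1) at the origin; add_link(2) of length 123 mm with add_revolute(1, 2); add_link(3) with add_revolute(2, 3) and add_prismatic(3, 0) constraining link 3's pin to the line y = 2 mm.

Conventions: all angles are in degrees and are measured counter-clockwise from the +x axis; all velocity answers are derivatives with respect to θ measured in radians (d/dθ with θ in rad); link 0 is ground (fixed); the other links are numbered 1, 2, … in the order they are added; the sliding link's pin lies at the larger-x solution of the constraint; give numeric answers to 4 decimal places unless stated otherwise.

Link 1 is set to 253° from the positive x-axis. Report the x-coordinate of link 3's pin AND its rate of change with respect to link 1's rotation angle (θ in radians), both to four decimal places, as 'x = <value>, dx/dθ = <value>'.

geometry: r = 24 mm, L = 123 mm, e = 2 mm
crank pin P = (r cos θ, r sin θ) = (-7.016921, -22.951314)
h = r sin θ − e = -22.951314 − 2 = -24.951314
x = r cos θ + √(L² − h²) = -7.016921 + 120.442650 = 113.425729
dx/dθ = −r sin θ − h·r cos θ/√(L² − h²) (θ in radians; h = -24.951314) = 21.497665

x = 113.4257, dx/dθ = 21.4977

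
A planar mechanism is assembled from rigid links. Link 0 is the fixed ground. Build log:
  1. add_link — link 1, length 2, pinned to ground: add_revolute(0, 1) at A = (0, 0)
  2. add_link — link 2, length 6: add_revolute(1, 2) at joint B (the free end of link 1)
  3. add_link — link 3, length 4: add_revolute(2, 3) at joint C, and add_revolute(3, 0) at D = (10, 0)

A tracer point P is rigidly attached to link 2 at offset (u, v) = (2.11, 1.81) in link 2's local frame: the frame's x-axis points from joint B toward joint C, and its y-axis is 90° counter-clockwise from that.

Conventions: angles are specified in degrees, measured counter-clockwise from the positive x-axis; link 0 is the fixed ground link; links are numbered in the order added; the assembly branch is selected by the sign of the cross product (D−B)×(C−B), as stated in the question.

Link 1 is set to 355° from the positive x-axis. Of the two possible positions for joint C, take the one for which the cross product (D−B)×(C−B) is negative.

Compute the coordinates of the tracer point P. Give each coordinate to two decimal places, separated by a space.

A=(0,0), D=(10.00,0)
B = A + 2.00·(cos355°, sin355°) = (1.9924, -0.1743)
|BD| = 8.0095
circle(B,6.00) ∩ circle(D,4.00): a=5.2533, h=2.8988
  candidates: C₊=(7.1813,2.8381) cross=23.218; C₋=(7.3075,-2.9581) cross=-23.218
  branch - wants cross < 0 → take C=(7.3075,-2.9581) (cross=-23.218)
ex = (C−B)/|BC| = (0.8859,-0.4640); ey = (0.4640,0.8859)
P = B + 2.11·ex + 1.81·ey = (4.7013,0.4501)

4.70 0.45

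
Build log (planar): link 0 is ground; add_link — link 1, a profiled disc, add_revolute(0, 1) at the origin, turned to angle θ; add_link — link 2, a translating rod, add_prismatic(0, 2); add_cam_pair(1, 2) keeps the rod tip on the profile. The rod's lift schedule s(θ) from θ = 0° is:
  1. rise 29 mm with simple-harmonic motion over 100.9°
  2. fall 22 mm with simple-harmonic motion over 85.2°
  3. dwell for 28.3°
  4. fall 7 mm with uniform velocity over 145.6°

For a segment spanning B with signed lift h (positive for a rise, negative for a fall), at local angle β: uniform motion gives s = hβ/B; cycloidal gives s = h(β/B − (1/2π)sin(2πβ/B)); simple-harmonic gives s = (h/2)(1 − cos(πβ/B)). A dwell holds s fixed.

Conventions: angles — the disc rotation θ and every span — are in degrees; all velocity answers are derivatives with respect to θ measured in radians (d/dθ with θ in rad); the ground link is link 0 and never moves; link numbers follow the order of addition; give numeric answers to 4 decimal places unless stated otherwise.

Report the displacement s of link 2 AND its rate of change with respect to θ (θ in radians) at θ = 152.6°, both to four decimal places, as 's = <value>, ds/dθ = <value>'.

seg 1 [0°–100.9°] simple-harmonic, h=29: full span → s += 29 → s = 29.0000
seg 2 [100.9°–186.1°] simple-harmonic, h=-22: θ=152.6° here. β=51.7, B=85.2. -22/2·(1 − cos(π·0.6068)) = -14.6221 → s = 14.3779
velocity in seg [100.9°–186.1°] (simple-harmonic), θ in radians: β = 51.7° = 0.9023 rad, B = 85.2° = 1.4870 rad; ds/dθ = (πh/(2B)) sin(πβ/B) = (π·(-22)/(2·1.4870)) sin(π·0.6068) = -21.943391 mm/rad

s = 14.3779, ds/dθ = -21.9434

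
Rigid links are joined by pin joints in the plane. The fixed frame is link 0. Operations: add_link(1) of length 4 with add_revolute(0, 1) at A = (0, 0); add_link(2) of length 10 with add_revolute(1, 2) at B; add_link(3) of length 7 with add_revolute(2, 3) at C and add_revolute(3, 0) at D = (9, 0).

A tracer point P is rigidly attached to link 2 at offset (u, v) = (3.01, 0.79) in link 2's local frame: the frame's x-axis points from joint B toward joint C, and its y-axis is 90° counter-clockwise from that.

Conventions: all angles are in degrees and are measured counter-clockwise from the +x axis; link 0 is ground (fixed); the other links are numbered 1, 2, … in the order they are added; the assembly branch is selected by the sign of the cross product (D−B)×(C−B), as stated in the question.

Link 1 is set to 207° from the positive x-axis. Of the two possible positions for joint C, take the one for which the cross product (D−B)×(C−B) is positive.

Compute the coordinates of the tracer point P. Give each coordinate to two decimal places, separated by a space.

A=(0,0), D=(9.00,0)
B = A + 4.00·(cos207°, sin207°) = (-3.5640, -1.8160)
|BD| = 12.6946
circle(B,10.00) ∩ circle(D,7.00): a=8.3560, h=5.4933
  candidates: C₊=(3.9202,4.8162) cross=69.736; C₋=(5.4919,-6.0575) cross=-69.736
  branch + wants cross > 0 → take C=(3.9202,4.8162) (cross=69.736)
ex = (C−B)/|BC| = (0.7484,0.6632); ey = (-0.6632,0.7484)
P = B + 3.01·ex + 0.79·ey = (-1.8352,0.7716)

-1.84 0.77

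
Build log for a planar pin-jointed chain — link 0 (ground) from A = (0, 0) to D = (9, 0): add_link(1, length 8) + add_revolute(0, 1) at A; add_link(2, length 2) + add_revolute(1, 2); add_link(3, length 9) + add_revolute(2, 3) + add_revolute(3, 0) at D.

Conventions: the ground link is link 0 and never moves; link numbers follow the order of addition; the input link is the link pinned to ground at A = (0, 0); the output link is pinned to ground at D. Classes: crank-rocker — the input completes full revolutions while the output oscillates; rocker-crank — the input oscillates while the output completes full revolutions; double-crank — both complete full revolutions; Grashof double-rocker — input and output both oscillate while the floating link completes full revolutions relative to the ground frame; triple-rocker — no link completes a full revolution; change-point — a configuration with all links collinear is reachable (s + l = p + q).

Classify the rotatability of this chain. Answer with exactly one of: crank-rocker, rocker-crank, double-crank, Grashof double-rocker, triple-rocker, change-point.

lengths: ground=9, input=8, coupler=2, output=9
sorted: s=2 (shortest), l=9 (longest), p+q=17
s + l = 11 vs p + q = 17
s + l < p + q (Grashof) with shortest = coupler link → Grashof double-rocker

Grashof double-rocker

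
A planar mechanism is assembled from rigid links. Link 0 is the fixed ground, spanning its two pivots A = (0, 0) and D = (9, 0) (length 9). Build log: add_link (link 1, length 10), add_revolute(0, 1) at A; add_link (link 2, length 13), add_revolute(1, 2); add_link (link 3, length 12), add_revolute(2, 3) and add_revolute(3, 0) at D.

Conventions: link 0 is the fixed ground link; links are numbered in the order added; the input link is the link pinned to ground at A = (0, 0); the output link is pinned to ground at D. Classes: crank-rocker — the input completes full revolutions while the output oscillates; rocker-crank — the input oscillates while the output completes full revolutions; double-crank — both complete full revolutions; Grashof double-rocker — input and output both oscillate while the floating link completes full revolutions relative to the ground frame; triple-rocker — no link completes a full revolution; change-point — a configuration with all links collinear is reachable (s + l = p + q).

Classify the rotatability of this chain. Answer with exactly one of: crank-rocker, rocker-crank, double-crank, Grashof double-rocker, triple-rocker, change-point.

lengths: ground=9, input=10, coupler=13, output=12
sorted: s=9 (shortest), l=13 (longest), p+q=22
s + l = 22 vs p + q = 22
s + l = p + q → change-point (collinear configuration reachable)

change-point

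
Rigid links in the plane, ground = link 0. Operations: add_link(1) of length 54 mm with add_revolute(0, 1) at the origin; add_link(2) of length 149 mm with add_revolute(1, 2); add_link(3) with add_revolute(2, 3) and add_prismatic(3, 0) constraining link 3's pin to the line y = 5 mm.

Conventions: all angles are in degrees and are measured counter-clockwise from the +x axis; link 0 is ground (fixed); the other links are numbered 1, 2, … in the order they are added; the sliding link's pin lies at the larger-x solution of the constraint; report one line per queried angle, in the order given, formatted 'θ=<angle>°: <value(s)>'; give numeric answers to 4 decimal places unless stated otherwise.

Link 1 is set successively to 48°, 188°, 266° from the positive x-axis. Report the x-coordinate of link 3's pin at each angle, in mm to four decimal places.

geometry: r = 54 mm, L = 149 mm, e = 5 mm
θ=48°: crank pin P = (r cos θ, r sin θ) = (36.133053, 40.129821)
θ=48°: h = r sin θ − e = 40.129821 − 5 = 35.129821
θ=48°: x = r cos θ + √(L² − h²) = 36.133053 + 144.799502 = 180.932554
θ=188°: crank pin P = (r cos θ, r sin θ) = (-53.474476, -7.515347)
θ=188°: h = r sin θ − e = -7.515347 − 5 = -12.515347
θ=188°: x = r cos θ + √(L² − h²) = -53.474476 + 148.473452 = 94.998977
θ=266°: crank pin P = (r cos θ, r sin θ) = (-3.766850, -53.868459)
θ=266°: h = r sin θ − e = -53.868459 − 5 = -58.868459
θ=266°: x = r cos θ + √(L² − h²) = -3.766850 + 136.877699 = 133.110850

θ=48°: 180.9326
θ=188°: 94.9990
θ=266°: 133.1108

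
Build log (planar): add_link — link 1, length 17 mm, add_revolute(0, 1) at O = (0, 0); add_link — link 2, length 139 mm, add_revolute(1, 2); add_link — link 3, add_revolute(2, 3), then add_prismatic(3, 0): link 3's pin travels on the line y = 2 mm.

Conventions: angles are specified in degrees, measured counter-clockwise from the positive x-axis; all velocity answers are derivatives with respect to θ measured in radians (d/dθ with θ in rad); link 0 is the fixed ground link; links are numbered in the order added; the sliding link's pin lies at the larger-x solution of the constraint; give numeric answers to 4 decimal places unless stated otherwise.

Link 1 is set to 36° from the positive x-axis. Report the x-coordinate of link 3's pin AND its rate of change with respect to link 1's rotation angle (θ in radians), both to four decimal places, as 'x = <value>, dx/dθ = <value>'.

geometry: r = 17 mm, L = 139 mm, e = 2 mm
crank pin P = (r cos θ, r sin θ) = (13.753289, 9.992349)
h = r sin θ − e = 9.992349 − 2 = 7.992349
x = r cos θ + √(L² − h²) = 13.753289 + 138.770034 = 152.523323
dx/dθ = −r sin θ − h·r cos θ/√(L² − h²) (θ in radians; h = 7.992349) = -10.784459

x = 152.5233, dx/dθ = -10.7845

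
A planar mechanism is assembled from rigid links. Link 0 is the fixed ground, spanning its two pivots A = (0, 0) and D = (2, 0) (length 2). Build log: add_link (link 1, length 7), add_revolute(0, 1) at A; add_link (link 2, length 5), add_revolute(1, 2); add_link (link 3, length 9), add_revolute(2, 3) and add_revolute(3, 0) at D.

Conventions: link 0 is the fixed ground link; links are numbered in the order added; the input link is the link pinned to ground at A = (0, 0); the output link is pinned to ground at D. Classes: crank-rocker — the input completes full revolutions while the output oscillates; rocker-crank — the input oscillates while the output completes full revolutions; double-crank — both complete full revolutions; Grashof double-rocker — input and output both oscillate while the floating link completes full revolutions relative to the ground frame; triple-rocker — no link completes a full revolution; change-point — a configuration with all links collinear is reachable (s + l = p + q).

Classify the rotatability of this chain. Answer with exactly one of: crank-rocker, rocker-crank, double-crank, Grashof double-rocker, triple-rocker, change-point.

lengths: ground=2, input=7, coupler=5, output=9
sorted: s=2 (shortest), l=9 (longest), p+q=12
s + l = 11 vs p + q = 12
s + l < p + q (Grashof) with shortest = ground link → double-crank

double-crank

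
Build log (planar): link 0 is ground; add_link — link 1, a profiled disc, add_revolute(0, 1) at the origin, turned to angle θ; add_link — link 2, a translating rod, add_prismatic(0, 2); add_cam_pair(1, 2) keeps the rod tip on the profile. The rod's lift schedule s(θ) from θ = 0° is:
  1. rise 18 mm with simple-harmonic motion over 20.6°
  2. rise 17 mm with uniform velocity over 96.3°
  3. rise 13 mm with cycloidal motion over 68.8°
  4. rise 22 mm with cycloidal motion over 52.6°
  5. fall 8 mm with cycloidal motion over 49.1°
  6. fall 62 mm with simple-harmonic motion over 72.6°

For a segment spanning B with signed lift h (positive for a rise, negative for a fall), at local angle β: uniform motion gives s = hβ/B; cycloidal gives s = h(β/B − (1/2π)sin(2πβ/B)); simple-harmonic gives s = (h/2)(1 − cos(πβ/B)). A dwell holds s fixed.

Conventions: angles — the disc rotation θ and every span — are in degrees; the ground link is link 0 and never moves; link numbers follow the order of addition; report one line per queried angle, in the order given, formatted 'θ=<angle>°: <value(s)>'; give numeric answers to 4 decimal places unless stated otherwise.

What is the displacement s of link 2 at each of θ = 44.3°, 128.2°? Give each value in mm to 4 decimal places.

seg 1 [0°–20.6°] simple-harmonic, h=18: full span → s += 18 → s = 18.0000
seg 2 [20.6°–116.9°] uniform, h=17: θ=44.3° here. β=23.7, B=96.3. 17·23.7/96.3 = 4.1838 → s = 22.1838
seg 2 [20.6°–116.9°] uniform, h=17: full span → s += 17 → s = 35.0000
seg 3 [116.9°–185.7°] cycloidal, h=13: θ=128.2° here. β=11.3, B=68.8. 13·(0.1642 − sin(2π·0.1642)/(2π)) = 0.3593 → s = 35.3593

θ=44.3°: 22.1838
θ=128.2°: 35.3593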